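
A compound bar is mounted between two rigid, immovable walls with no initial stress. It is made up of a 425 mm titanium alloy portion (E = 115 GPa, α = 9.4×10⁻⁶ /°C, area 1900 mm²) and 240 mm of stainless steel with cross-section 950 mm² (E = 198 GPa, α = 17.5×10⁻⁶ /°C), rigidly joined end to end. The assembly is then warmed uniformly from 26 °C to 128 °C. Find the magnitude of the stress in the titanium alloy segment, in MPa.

σ ≈ 137 MPa (compressive)

If the supports were absent, the total length change would be Σ αᵢΔT Lᵢ = 9.4×10⁻⁶×102×425 + 17.5×10⁻⁶×102×240 = 0.8359 mm.
The rigid supports impose zero overall length change; the single axial force P common to all segments must satisfy P Σ Lᵢ/(AᵢEᵢ) = δ_free.
The series flexibility is Σ Lᵢ/(AᵢEᵢ) = 425/(1900×115×10³) + 240/(950×198×10³) = 3.221×10⁻⁶ mm/N.
So P = 0.8359 / 3.221×10⁻⁶ = 259.5 kN, compressive.
σ_{titanium alloy} = P / A = 259500 / 1900 = 136.6 MPa.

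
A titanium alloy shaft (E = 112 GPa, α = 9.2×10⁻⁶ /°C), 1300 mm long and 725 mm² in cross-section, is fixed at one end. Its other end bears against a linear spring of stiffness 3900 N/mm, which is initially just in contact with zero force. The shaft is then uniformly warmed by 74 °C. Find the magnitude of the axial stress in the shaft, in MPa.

σ ≈ 4.48 MPa (compressive)

The unrestrained thermal change is αΔT L = 9.2×10⁻⁶ × 74 × 1300 = 0.885 mm.
With a force P in the spring, the elastic change of the shaft is PL/(AE) and that of the spring is P/k; compatibility requires their sum to equal δ_free.
P [ L/(AE) + 1/k ] = δ_free → P [ 1300/(725×112×10³) + 1/(3900) ] = 0.885.
P = 0.885 / 0.0002724 = 3249 N.
σ = P/A = 3249/725 = 4.481 MPa.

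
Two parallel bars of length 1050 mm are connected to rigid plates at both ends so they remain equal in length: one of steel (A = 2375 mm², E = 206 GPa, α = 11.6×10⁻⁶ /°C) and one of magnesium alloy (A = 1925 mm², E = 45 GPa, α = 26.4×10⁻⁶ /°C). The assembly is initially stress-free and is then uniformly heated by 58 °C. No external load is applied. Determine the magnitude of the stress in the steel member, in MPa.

Equilibrium of a rigid end plate with no external load gives equal and opposite internal forces ±P in the two members. Since α_{magnesium alloy} > α_{steel}, heating drives the magnesium alloy into compression and the steel into tension.
Equating the net (thermal + elastic) strains gives |α₁ − α₂|·ΔT = P·[1/(A₁E₁) + 1/(A₂E₂)].
|α₁ − α₂|·ΔT = 14.8×10⁻⁶ × 58 = 0.0008584.
1/(A₁E₁) + 1/(A₂E₂) = 1/(2375×206×10³) + 1/(1925×45×10³) = 1.359×10⁻⁸ N⁻¹.
So P = 0.0008584 / 1.359×10⁻⁸ = 63.17 kN.
σ_{steel} = P/A₁ = 63170/2375 = 26.6 MPa, tensile.

σ ≈ 26.6 MPa (tensile)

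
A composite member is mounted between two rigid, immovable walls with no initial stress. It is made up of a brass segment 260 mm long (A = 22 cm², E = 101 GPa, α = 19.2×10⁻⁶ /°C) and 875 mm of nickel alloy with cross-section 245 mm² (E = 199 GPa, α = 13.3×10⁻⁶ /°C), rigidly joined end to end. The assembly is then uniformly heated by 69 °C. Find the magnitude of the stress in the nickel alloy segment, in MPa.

If the supports were absent, the total length change would be Σ αᵢΔT Lᵢ = 19.2×10⁻⁶×69×260 + 13.3×10⁻⁶×69×875 = 1.147 mm.
Since the ends are fixed, an axial force P builds up, equal in every segment, with P · Σ Lᵢ/(AᵢEᵢ) = δ_free.
The series flexibility is Σ Lᵢ/(AᵢEᵢ) = 260/(2200×101×10³) + 875/(245×199×10³) = 1.912×10⁻⁵ mm/N.
P = 1.147 / 1.912×10⁻⁵ = 60020 N = 60.02 kN, compressive.
σ_{nickel alloy} = P / A = 60020 / 245 = 245 MPa.

σ ≈ 245 MPa (compressive)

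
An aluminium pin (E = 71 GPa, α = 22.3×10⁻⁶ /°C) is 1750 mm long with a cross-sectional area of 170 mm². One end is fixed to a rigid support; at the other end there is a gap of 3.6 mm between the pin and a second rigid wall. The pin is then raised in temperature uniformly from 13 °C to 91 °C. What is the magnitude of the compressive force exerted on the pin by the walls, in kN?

Unrestrained expansion: δ_free = αΔT L = 22.3×10⁻⁶ × 78 × 1750 = 3.044 mm.
Since δ_free = 3.04 mm is less than the 3.6 mm gap, the pin never touches the wall. No axial force develops.

P ≈ 0 kN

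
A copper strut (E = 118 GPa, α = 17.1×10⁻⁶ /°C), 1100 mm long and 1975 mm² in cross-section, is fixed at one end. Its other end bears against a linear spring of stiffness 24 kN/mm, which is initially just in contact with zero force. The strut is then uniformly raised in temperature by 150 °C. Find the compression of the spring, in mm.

δ ≈ 2.53 mm

If the spring were absent the strut would lengthen by αΔT L = 17.1×10⁻⁶ × 150 × 1100 = 2.822 mm.
Let P be the compressive force at the spring. The strut shortens elastically by PL/(AE) and the spring compresses by P/k; together these equal δ_free.
So P = δ_free / [L/(AE) + 1/k] = 2.822 / [ 1100/(1975×118×10³) + 1/(24×10³) ].
P = 2.822 / 4.639×10⁻⁵ = 60830 N.
Spring compression = P/k = 60830/(24×10³) = 2.534 mm.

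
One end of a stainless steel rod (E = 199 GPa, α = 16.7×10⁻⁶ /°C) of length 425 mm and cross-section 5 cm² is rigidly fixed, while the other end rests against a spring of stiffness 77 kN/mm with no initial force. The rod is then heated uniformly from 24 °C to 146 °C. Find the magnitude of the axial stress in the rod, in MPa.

Free thermal expansion: δ_free = αΔT L = 16.7×10⁻⁶ × 122 × 425 = 0.8659 mm.
With a force P in the spring, the elastic change of the rod is PL/(AE) and that of the spring is P/k; compatibility requires their sum to equal δ_free.
So P = δ_free / [L/(AE) + 1/k] = 0.8659 / [ 425/(500×199×10³) + 1/(77×10³) ].
P = 0.8659 / 1.726×10⁻⁵ = 50170 N.
σ = P/A = 50170/500 = 100.3 MPa.

σ ≈ 100 MPa (compressive)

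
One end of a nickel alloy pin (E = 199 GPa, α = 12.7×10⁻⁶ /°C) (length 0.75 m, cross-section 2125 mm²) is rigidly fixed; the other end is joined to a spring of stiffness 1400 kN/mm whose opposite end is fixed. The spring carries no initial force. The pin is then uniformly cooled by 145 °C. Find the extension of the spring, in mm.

Free thermal contraction: δ_free = αΔT L = 12.7×10⁻⁶ × 145 × 750 = 1.381 mm.
With a force P in the spring, the elastic change of the pin is PL/(AE) and that of the spring is P/k; compatibility requires their sum to equal δ_free.
P [ L/(AE) + 1/k ] = δ_free → P [ 750/(2125×199×10³) + 1/(1400×10³) ] = 1.381.
P = 1.381 / 2.488×10⁻⁶ = 555100 N.
Spring extension = P/k = 555100/(1400×10³) = 0.3965 mm.

δ ≈ 0.397 mm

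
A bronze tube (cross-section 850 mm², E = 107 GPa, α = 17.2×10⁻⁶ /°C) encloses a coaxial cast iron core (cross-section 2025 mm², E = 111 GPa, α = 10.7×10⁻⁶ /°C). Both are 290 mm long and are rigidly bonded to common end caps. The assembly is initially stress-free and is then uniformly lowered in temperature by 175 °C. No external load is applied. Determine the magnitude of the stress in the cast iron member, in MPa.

Both members must finish at the same length. With the larger α, the bronze tends to over-contract; the plates restrain it, putting the bronze in tension and the cast iron in compression. With no external load the two internal forces are equal and opposite, magnitude P.
Setting the final lengths equal and cancelling L: (α₁ − α₂)ΔT = P/(A₁E₁) + P/(A₂E₂).
|α₁ − α₂|·ΔT = 6.5×10⁻⁶ × 175 = 0.001137.
1/(A₁E₁) + 1/(A₂E₂) = 1/(850×107×10³) + 1/(2025×111×10³) = 1.544×10⁻⁸ N⁻¹.
So P = 0.001137 / 1.544×10⁻⁸ = 73.65 kN.
σ_{cast iron} = P/A₂ = 73650/2025 = 36.37 MPa, compressive.

σ ≈ 36.4 MPa (compressive)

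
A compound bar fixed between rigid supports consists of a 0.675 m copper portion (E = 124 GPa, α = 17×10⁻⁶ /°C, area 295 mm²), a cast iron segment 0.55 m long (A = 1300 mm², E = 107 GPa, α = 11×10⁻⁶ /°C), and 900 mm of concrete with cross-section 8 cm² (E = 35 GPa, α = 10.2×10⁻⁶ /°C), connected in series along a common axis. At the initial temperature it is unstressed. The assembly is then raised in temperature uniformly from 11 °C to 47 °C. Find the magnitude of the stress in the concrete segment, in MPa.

σ ≈ 22 MPa (compressive)

With the walls removed the bar would change length by δ_free = Σ αᵢΔT Lᵢ = 17×10⁻⁶×36×675 + 11×10⁻⁶×36×550 + 10.2×10⁻⁶×36×900 = 0.9614 mm.
The walls prevent any net length change, so an axial force P (same in every segment) develops. Compatibility: P · Σ Lᵢ/(AᵢEᵢ) = δ_free.
The series flexibility is Σ Lᵢ/(AᵢEᵢ) = 675/(295×124×10³) + 550/(1300×107×10³) + 900/(800×35×10³) = 5.455×10⁻⁵ mm/N.
Hence P = δ_free / Σ(L/AE) = 0.9614/5.455×10⁻⁵ = 17.62 kN (compressive).
σ_{concrete} = P / A = 17620 / 800 = 22.03 MPa.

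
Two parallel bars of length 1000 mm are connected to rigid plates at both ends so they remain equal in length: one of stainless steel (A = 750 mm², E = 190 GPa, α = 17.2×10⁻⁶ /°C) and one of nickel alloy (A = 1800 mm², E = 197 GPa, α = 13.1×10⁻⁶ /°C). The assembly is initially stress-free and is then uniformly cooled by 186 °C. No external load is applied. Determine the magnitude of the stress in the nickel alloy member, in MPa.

σ ≈ 43.1 MPa (compressive)

Equilibrium of a rigid end plate with no external load gives equal and opposite internal forces ±P in the two members. Since α_{stainless steel} > α_{nickel alloy}, cooling drives the stainless steel into tension and the nickel alloy into compression.
Equating the net (thermal + elastic) strains gives |α₁ − α₂|·ΔT = P·[1/(A₁E₁) + 1/(A₂E₂)].
|α₁ − α₂|·ΔT = 4.1×10⁻⁶ × 186 = 0.0007626.
1/(A₁E₁) + 1/(A₂E₂) = 1/(750×190×10³) + 1/(1800×197×10³) = 9.838×10⁻⁹ N⁻¹.
So P = 0.0007626 / 9.838×10⁻⁹ = 77.52 kN.
σ_{nickel alloy} = P/A₂ = 77520/1800 = 43.07 MPa, compressive.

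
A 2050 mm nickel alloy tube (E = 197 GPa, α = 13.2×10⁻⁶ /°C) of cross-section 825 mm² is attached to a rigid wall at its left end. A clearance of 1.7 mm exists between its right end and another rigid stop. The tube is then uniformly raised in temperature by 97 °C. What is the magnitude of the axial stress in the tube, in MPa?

Free thermal elongation = αΔT L = 13.2×10⁻⁶ × 97 × 2050 = 2.625 mm.
After closing the 1.7 mm clearance, 2.625 − 1.7 = 0.9248 mm of expansion remains to be suppressed by the wall.
So σ = E(δ_free − g)/L = 197×10³ × 0.9248/2050 = 88.87 MPa.

σ ≈ 88.9 MPa (compressive)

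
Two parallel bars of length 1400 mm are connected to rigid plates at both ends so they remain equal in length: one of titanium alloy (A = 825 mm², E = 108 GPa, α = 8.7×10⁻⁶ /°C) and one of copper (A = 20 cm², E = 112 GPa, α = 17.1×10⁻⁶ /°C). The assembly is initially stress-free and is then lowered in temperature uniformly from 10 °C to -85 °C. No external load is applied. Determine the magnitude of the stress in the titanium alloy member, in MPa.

Equilibrium of a rigid end plate with no external load gives equal and opposite internal forces ±P in the two members. Since α_{copper} > α_{titanium alloy}, cooling drives the copper into tension and the titanium alloy into compression.
Compatibility of the two members (thermal + elastic change equal): (α₁ − α₂)ΔT = P·[1/(A₁E₁) + 1/(A₂E₂)].
|α₁ − α₂|·ΔT = 8.4×10⁻⁶ × 95 = 0.000798.
1/(A₁E₁) + 1/(A₂E₂) = 1/(825×108×10³) + 1/(2000×112×10³) = 1.569×10⁻⁸ N⁻¹.
So P = 0.000798 / 1.569×10⁻⁸ = 50.87 kN.
σ_{titanium alloy} = P/A₁ = 50870/825 = 61.66 MPa, compressive.

σ ≈ 61.7 MPa (compressive)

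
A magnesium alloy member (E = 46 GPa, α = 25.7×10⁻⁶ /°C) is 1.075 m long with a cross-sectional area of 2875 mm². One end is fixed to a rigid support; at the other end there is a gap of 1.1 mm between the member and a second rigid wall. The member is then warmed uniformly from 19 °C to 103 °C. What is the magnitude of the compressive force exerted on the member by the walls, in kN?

P ≈ 150 kN

Free thermal elongation = αΔT L = 25.7×10⁻⁶ × 84 × 1075 = 2.321 mm.
The gap closes (δ_free > 1.1 mm) and the wall then resists a further 2.321 − 1.1 = 1.221 mm of expansion.
So σ = E(δ_free − g)/L = 46×10³ × 1.221/1075 = 52.24 MPa.
P = σA = 52.24 × 2875 = 150.2 kN.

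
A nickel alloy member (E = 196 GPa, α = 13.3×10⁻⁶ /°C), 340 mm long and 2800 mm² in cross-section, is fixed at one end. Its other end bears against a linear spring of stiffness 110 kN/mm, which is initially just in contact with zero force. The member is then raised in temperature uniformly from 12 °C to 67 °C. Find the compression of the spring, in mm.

Free thermal expansion: δ_free = αΔT L = 13.3×10⁻⁶ × 55 × 340 = 0.2487 mm.
With a force P in the spring, the elastic change of the member is PL/(AE) and that of the spring is P/k; compatibility requires their sum to equal δ_free.
So P = δ_free / [L/(AE) + 1/k] = 0.2487 / [ 340/(2800×196×10³) + 1/(110×10³) ].
P = 0.2487 / 9.71×10⁻⁶ = 25610 N.
Spring compression = P/k = 25610/(110×10³) = 0.2328 mm.

δ ≈ 0.233 mm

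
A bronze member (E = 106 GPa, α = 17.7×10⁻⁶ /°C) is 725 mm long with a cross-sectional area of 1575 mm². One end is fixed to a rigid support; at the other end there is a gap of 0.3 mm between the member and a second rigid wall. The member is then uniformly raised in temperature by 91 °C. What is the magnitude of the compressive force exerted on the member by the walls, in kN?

P ≈ 200 kN

Unrestrained expansion: δ_free = αΔT L = 17.7×10⁻⁶ × 91 × 725 = 1.168 mm.
The gap closes (δ_free > 0.3 mm) and the wall then resists a further 1.168 − 0.3 = 0.8678 mm of expansion.
That suppressed elongation corresponds to σ = E·Δ/L = 106×10³ × 0.8678/725 = 126.9 MPa.
Force on the wall = σA = 126.9 × 1575 mm² = 199.8 kN.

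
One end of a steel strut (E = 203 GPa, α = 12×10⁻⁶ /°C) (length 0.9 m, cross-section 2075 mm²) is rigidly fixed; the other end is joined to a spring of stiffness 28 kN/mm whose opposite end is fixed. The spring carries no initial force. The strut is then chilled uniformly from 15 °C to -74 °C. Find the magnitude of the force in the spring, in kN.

The unrestrained thermal change is αΔT L = 12×10⁻⁶ × 89 × 900 = 0.9612 mm.
Let P be the tensile force in the spring. The strut extends elastically by PL/(AE) and the spring stretches by P/k; together these equal δ_free.
So P = δ_free / [L/(AE) + 1/k] = 0.9612 / [ 900/(2075×203×10³) + 1/(28×10³) ].
P = 0.9612 / 3.785×10⁻⁵ = 25390 N.

P ≈ 25.4 kN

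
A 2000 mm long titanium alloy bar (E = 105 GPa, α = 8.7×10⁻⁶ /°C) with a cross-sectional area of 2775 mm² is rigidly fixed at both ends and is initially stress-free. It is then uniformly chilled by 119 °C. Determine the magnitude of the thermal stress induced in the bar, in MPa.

With length fixed, the mechanical strain must cancel the thermal strain αΔT = 8.7×10⁻⁶ × 119 = 1035.3×10⁻⁶.
The stress required to suppress this strain is σ = Eε = 105×10³ × 1035.3×10⁻⁶ = 108.7 MPa, tensile since the bar is trying to contract.

σ ≈ 109 MPa (tensile)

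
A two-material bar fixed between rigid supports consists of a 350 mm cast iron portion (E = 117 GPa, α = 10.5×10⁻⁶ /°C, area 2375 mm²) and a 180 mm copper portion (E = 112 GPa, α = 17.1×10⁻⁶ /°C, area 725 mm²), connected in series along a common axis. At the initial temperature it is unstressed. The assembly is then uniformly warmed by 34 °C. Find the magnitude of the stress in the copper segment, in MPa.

Free thermal expansion of the whole bar: Σ αᵢΔT Lᵢ = 10.5×10⁻⁶×34×350 + 17.1×10⁻⁶×34×180 = 0.2296 mm.
The walls prevent any net length change, so an axial force P (same in every segment) develops. Compatibility: P · Σ Lᵢ/(AᵢEᵢ) = δ_free.
The series flexibility is Σ Lᵢ/(AᵢEᵢ) = 350/(2375×117×10³) + 180/(725×112×10³) = 3.476×10⁻⁶ mm/N.
P = 0.2296 / 3.476×10⁻⁶ = 66050 N = 66.05 kN, compressive.
σ_{copper} = P / A = 66050 / 725 = 91.1 MPa.

σ ≈ 91.1 MPa (compressive)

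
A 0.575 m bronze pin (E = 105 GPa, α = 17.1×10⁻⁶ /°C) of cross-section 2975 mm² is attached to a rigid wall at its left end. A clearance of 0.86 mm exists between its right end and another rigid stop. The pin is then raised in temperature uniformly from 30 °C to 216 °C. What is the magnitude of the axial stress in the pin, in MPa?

Unrestrained expansion: δ_free = αΔT L = 17.1×10⁻⁶ × 186 × 575 = 1.829 mm.
After closing the 0.86 mm clearance, 1.829 − 0.86 = 0.9688 mm of expansion remains to be suppressed by the wall.
That suppressed elongation corresponds to σ = E·Δ/L = 105×10³ × 0.9688/575 = 176.9 MPa.

σ ≈ 177 MPa (compressive)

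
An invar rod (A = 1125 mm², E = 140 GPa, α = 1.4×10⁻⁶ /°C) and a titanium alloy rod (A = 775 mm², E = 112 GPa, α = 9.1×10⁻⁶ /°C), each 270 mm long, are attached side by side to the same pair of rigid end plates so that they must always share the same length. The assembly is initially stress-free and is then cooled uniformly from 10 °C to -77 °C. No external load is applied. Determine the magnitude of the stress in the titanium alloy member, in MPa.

σ ≈ 48.4 MPa (tensile)

Both members must finish at the same length. With the larger α, the titanium alloy tends to over-contract; the plates restrain it, putting the titanium alloy in tension and the invar in compression. With no external load the two internal forces are equal and opposite, magnitude P.
Setting the final lengths equal and cancelling L: (α₁ − α₂)ΔT = P/(A₁E₁) + P/(A₂E₂).
|α₁ − α₂|·ΔT = 7.7×10⁻⁶ × 87 = 0.0006699.
1/(A₁E₁) + 1/(A₂E₂) = 1/(1125×140×10³) + 1/(775×112×10³) = 1.787×10⁻⁸ N⁻¹.
So P = 0.0006699 / 1.787×10⁻⁸ = 37.49 kN.
σ_{titanium alloy} = P/A₂ = 37490/775 = 48.37 MPa, tensile.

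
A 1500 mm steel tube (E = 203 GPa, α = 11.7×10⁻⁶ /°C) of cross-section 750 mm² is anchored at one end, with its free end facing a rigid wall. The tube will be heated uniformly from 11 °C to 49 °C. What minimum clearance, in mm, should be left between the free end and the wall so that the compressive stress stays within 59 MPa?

g ≈ 0.231 mm

Free expansion if unrestrained: δ_free = αΔT L = 11.7×10⁻⁶ × 38 × 1500 = 0.6669 mm.
At the allowable stress the elastic shortening the wall may impose is σL/E = 59 × 1500 / (203×10³) = 0.436 mm.
The gap must absorb the remainder: g_min = 0.6669 − 0.436 = 0.2309 mm.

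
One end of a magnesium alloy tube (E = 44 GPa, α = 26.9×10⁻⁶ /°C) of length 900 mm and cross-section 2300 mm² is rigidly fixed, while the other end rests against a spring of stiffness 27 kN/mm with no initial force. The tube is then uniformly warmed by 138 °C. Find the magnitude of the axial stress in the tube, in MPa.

The unrestrained thermal change is αΔT L = 26.9×10⁻⁶ × 138 × 900 = 3.341 mm.
With a force P in the spring, the elastic change of the tube is PL/(AE) and that of the spring is P/k; compatibility requires their sum to equal δ_free.
So P = δ_free / [L/(AE) + 1/k] = 3.341 / [ 900/(2300×44×10³) + 1/(27×10³) ].
P = 3.341 / 4.593×10⁻⁵ = 72740 N.
σ = P/A = 72740/2300 = 31.63 MPa.

σ ≈ 31.6 MPa (compressive)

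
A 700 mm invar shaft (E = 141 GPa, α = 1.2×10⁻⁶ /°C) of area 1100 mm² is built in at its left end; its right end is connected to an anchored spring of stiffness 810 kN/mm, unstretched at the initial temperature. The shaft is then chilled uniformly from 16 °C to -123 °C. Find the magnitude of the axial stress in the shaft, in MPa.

σ ≈ 18.5 MPa (tensile)

Free thermal contraction: δ_free = αΔT L = 1.2×10⁻⁶ × 139 × 700 = 0.1168 mm.
Let P be the tensile force in the spring. The shaft extends elastically by PL/(AE) and the spring stretches by P/k; together these equal δ_free.
So P = δ_free / [L/(AE) + 1/k] = 0.1168 / [ 700/(1100×141×10³) + 1/(810×10³) ].
P = 0.1168 / 5.748×10⁻⁶ = 20310 N.
σ = P/A = 20310/1100 = 18.47 MPa.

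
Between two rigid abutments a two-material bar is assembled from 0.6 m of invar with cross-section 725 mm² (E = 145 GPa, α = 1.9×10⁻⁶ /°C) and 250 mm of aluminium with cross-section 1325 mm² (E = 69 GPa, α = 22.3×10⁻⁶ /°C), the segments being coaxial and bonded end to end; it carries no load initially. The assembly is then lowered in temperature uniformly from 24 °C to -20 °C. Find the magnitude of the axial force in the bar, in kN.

With the walls removed the bar would change length by δ_free = Σ αᵢΔT Lᵢ = 1.9×10⁻⁶×44×600 + 22.3×10⁻⁶×44×250 = 0.2955 mm.
The walls prevent any net length change, so an axial force P (same in every segment) develops. Compatibility: P · Σ Lᵢ/(AᵢEᵢ) = δ_free.
The series flexibility is Σ Lᵢ/(AᵢEᵢ) = 600/(725×145×10³) + 250/(1325×69×10³) = 8.442×10⁻⁶ mm/N.
Hence P = δ_free / Σ(L/AE) = 0.2955/8.442×10⁻⁶ = 35 kN (tensile).

P ≈ 35 kN (tensile)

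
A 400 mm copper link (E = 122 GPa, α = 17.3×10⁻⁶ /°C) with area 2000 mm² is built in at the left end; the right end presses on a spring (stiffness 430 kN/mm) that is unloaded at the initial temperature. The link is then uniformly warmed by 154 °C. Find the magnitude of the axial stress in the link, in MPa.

If the spring were absent the link would lengthen by αΔT L = 17.3×10⁻⁶ × 154 × 400 = 1.066 mm.
Let P be the compressive force at the spring. The link shortens elastically by PL/(AE) and the spring compresses by P/k; together these equal δ_free.
So P = δ_free / [L/(AE) + 1/k] = 1.066 / [ 400/(2000×122×10³) + 1/(430×10³) ].
P = 1.066 / 3.965×10⁻⁶ = 268800 N.
σ = P/A = 268800/2000 = 134.4 MPa.

σ ≈ 134 MPa (compressive)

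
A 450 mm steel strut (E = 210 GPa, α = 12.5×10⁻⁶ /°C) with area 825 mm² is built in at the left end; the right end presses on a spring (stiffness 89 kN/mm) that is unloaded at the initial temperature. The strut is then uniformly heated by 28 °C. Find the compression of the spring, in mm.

The unrestrained thermal change is αΔT L = 12.5×10⁻⁶ × 28 × 450 = 0.1575 mm.
With a force P in the spring, the elastic change of the strut is PL/(AE) and that of the spring is P/k; compatibility requires their sum to equal δ_free.
So P = δ_free / [L/(AE) + 1/k] = 0.1575 / [ 450/(825×210×10³) + 1/(89×10³) ].
P = 0.1575 / 1.383×10⁻⁵ = 11390 N.
Spring compression = P/k = 11390/(89×10³) = 0.1279 mm.

δ ≈ 0.128 mm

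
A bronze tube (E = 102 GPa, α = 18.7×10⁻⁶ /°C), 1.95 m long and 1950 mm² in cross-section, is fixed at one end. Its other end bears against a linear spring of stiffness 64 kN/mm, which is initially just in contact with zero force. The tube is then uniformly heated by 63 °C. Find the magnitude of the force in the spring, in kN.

Free thermal expansion: δ_free = αΔT L = 18.7×10⁻⁶ × 63 × 1950 = 2.297 mm.
With a force P in the spring, the elastic change of the tube is PL/(AE) and that of the spring is P/k; compatibility requires their sum to equal δ_free.
P [ L/(AE) + 1/k ] = δ_free → P [ 1950/(1950×102×10³) + 1/(64×10³) ] = 2.297.
P = 2.297 / 2.543×10⁻⁵ = 90340 N.

P ≈ 90.3 kN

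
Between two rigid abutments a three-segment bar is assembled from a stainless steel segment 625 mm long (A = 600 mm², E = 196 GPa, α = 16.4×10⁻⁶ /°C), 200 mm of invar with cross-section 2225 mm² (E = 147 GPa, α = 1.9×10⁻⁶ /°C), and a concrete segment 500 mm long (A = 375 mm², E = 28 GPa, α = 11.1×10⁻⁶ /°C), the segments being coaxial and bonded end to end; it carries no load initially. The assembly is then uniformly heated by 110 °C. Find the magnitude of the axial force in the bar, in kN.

If the supports were absent, the total length change would be Σ αᵢΔT Lᵢ = 16.4×10⁻⁶×110×625 + 1.9×10⁻⁶×110×200 + 11.1×10⁻⁶×110×500 = 1.78 mm.
The rigid supports impose zero overall length change; the single axial force P common to all segments must satisfy P Σ Lᵢ/(AᵢEᵢ) = δ_free.
Σ Lᵢ/(AᵢEᵢ) = 625/(600×196×10³) + 200/(2225×147×10³) + 500/(375×28×10³) = 5.355×10⁻⁵ mm/N.
Hence P = δ_free / Σ(L/AE) = 1.78/5.355×10⁻⁵ = 33.24 kN (compressive).

P ≈ 33.2 kN (compressive)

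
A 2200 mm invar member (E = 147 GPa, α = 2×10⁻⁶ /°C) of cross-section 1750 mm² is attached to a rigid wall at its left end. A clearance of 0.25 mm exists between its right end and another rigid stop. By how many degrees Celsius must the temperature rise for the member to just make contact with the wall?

ΔT ≈ 56.8 °C

Contact occurs when the free expansion equals the gap: αΔT L = 0.25 mm.
ΔT = 0.25 / (2×10⁻⁶ × 2200) = 56.82 °C.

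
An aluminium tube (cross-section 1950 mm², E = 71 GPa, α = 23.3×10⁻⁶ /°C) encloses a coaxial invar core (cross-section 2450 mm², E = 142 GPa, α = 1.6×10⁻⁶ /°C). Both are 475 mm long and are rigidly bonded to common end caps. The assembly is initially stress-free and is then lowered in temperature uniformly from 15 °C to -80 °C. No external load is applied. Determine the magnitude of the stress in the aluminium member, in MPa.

Both members must finish at the same length. With the larger α, the aluminium tends to over-contract; the plates restrain it, putting the aluminium in tension and the invar in compression. With no external load the two internal forces are equal and opposite, magnitude P.
Equating the net (thermal + elastic) strains gives |α₁ − α₂|·ΔT = P·[1/(A₁E₁) + 1/(A₂E₂)].
|α₁ − α₂|·ΔT = 21.7×10⁻⁶ × 95 = 0.002061.
1/(A₁E₁) + 1/(A₂E₂) = 1/(1950×71×10³) + 1/(2450×142×10³) = 1.01×10⁻⁸ N⁻¹.
So P = 0.002061 / 1.01×10⁻⁸ = 204.2 kN.
σ_{aluminium} = P/A₁ = 204200/1950 = 104.7 MPa, tensile.

σ ≈ 105 MPa (tensile)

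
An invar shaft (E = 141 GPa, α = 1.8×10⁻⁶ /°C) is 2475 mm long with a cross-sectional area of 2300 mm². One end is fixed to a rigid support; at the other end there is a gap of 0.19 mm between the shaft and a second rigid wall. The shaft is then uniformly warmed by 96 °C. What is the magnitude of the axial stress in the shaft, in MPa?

Unrestrained expansion: δ_free = αΔT L = 1.8×10⁻⁶ × 96 × 2475 = 0.4277 mm.
The gap closes (δ_free > 0.19 mm) and the wall then resists a further 0.4277 − 0.19 = 0.2377 mm of expansion.
That suppressed elongation corresponds to σ = E·Δ/L = 141×10³ × 0.2377/2475 = 13.54 MPa.

σ ≈ 13.5 MPa (compressive)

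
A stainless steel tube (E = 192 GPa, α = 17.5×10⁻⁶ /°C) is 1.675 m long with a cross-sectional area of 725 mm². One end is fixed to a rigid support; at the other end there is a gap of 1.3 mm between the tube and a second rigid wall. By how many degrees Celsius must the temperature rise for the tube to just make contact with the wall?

Contact occurs when the free expansion equals the gap: αΔT L = 1.3 mm.
ΔT = 1.3 / (17.5×10⁻⁶ × 1675) = 44.35 °C.

ΔT ≈ 44.3 °C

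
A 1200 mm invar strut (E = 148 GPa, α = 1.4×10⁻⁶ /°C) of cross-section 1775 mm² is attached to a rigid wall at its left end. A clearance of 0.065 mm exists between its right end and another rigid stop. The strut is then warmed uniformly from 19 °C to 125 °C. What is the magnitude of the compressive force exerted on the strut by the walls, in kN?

P ≈ 24.8 kN

Unrestrained expansion: δ_free = αΔT L = 1.4×10⁻⁶ × 106 × 1200 = 0.1781 mm.
The gap closes (δ_free > 0.065 mm) and the wall then resists a further 0.1781 − 0.065 = 0.1131 mm of expansion.
That suppressed elongation corresponds to σ = E·Δ/L = 148×10³ × 0.1131/1200 = 13.95 MPa.
P = σA = 13.95 × 1775 = 24.76 kN.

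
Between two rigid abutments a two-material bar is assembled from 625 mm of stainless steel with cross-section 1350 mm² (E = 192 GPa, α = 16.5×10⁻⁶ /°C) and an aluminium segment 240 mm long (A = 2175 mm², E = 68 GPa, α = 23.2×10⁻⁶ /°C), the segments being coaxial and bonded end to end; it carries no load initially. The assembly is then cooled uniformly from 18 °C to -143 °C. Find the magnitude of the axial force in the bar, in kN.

If the supports were absent, the total length change would be Σ αᵢΔT Lᵢ = 16.5×10⁻⁶×161×625 + 23.2×10⁻⁶×161×240 = 2.557 mm.
The rigid supports impose zero overall length change; the single axial force P common to all segments must satisfy P Σ Lᵢ/(AᵢEᵢ) = δ_free.
The series flexibility is Σ Lᵢ/(AᵢEᵢ) = 625/(1350×192×10³) + 240/(2175×68×10³) = 4.034×10⁻⁶ mm/N.
P = 2.557 / 4.034×10⁻⁶ = 633800 N = 633.8 kN, tensile.

P ≈ 634 kN (tensile)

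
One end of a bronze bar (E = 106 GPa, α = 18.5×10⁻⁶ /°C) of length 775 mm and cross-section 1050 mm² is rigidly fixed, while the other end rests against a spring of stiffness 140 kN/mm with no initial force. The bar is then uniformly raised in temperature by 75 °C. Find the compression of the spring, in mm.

If the spring were absent the bar would lengthen by αΔT L = 18.5×10⁻⁶ × 75 × 775 = 1.075 mm.
With a force P in the spring, the elastic change of the bar is PL/(AE) and that of the spring is P/k; compatibility requires their sum to equal δ_free.
So P = δ_free / [L/(AE) + 1/k] = 1.075 / [ 775/(1050×106×10³) + 1/(140×10³) ].
P = 1.075 / 1.411×10⁻⁵ = 76230 N.
Spring compression = P/k = 76230/(140×10³) = 0.5445 mm.

δ ≈ 0.545 mm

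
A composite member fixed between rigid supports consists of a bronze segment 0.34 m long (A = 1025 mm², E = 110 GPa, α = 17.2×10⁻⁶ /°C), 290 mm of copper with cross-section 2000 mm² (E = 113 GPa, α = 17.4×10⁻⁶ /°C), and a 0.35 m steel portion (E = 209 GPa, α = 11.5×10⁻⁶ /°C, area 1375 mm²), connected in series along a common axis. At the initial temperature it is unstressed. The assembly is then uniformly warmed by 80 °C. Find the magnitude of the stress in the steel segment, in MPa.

σ ≈ 157 MPa (compressive)

Free thermal expansion of the whole bar: Σ αᵢΔT Lᵢ = 17.2×10⁻⁶×80×340 + 17.4×10⁻⁶×80×290 + 11.5×10⁻⁶×80×350 = 1.194 mm.
Since the ends are fixed, an axial force P builds up, equal in every segment, with P · Σ Lᵢ/(AᵢEᵢ) = δ_free.
Σ Lᵢ/(AᵢEᵢ) = 340/(1025×110×10³) + 290/(2000×113×10³) + 350/(1375×209×10³) = 5.517×10⁻⁶ mm/N.
So P = 1.194 / 5.517×10⁻⁶ = 216.3 kN, compressive.
σ_{steel} = P / A = 216300 / 1375 = 157.3 MPa.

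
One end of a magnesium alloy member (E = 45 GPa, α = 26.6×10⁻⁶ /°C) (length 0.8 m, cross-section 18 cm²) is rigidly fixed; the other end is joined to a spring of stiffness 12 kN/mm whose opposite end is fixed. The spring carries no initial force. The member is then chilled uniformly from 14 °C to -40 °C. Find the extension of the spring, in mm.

Free thermal contraction: δ_free = αΔT L = 26.6×10⁻⁶ × 54 × 800 = 1.149 mm.
With a force P in the spring, the elastic change of the member is PL/(AE) and that of the spring is P/k; compatibility requires their sum to equal δ_free.
So P = δ_free / [L/(AE) + 1/k] = 1.149 / [ 800/(1800×45×10³) + 1/(12×10³) ].
P = 1.149 / 9.321×10⁻⁵ = 12330 N.
Spring extension = P/k = 12330/(12×10³) = 1.027 mm.

δ ≈ 1.03 mm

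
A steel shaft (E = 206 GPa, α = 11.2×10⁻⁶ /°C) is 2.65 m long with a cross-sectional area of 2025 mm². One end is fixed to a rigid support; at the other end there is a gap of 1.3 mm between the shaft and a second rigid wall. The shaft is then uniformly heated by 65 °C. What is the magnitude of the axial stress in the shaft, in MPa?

If the wall were absent the shaft would grow by αΔT L = 11.2×10⁻⁶ × 65 × 2650 = 1.929 mm.
The gap closes (δ_free > 1.3 mm) and the wall then resists a further 1.929 − 1.3 = 0.6292 mm of expansion.
That suppressed elongation corresponds to σ = E·Δ/L = 206×10³ × 0.6292/2650 = 48.91 MPa.

σ ≈ 48.9 MPa (compressive)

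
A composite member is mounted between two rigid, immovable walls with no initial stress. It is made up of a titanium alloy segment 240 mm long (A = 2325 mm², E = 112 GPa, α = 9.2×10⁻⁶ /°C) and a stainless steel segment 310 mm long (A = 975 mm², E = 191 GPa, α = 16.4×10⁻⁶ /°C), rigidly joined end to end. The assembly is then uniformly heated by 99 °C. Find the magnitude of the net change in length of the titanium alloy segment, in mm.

|ΔL| ≈ 0.0387 mm

With the walls removed the bar would change length by δ_free = Σ αᵢΔT Lᵢ = 9.2×10⁻⁶×99×240 + 16.4×10⁻⁶×99×310 = 0.7219 mm.
The rigid supports impose zero overall length change; the single axial force P common to all segments must satisfy P Σ Lᵢ/(AᵢEᵢ) = δ_free.
Σ Lᵢ/(AᵢEᵢ) = 240/(2325×112×10³) + 310/(975×191×10³) = 2.586×10⁻⁶ mm/N.
Hence P = δ_free / Σ(L/AE) = 0.7219/2.586×10⁻⁶ = 279.1 kN (compressive).
For the titanium alloy segment, free thermal change = 9.2×10⁻⁶×99×240 = 0.2186 mm and elastic change from P = 279100×240/(2325×112×10³) = 0.2573 mm; these oppose, so the net change is 0.0387 mm (segment shortens).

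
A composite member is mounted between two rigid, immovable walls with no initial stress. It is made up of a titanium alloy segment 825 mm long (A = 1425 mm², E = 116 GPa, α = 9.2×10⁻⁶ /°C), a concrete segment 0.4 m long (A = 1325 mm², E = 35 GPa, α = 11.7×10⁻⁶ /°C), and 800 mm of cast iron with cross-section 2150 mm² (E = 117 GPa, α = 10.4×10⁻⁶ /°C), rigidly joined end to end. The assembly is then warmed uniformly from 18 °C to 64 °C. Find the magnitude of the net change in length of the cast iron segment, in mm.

|ΔL| ≈ 0.203 mm

If the supports were absent, the total length change would be Σ αᵢΔT Lᵢ = 9.2×10⁻⁶×46×825 + 11.7×10⁻⁶×46×400 + 10.4×10⁻⁶×46×800 = 0.9471 mm.
Since the ends are fixed, an axial force P builds up, equal in every segment, with P · Σ Lᵢ/(AᵢEᵢ) = δ_free.
Σ Lᵢ/(AᵢEᵢ) = 825/(1425×116×10³) + 400/(1325×35×10³) + 800/(2150×117×10³) = 1.68×10⁻⁵ mm/N.
So P = 0.9471 / 1.68×10⁻⁵ = 56.39 kN, compressive.
For the cast iron segment, free thermal change = 10.4×10⁻⁶×46×800 = 0.3827 mm and elastic change from P = 56390×800/(2150×117×10³) = 0.1793 mm; these oppose, so the net change is 0.203 mm (segment lengthens).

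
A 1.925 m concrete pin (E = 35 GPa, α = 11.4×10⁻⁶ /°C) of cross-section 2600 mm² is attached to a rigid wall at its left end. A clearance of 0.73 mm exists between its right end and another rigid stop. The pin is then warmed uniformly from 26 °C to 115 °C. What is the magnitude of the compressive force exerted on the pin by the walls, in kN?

Free thermal elongation = αΔT L = 11.4×10⁻⁶ × 89 × 1925 = 1.953 mm.
This exceeds the 0.73 mm gap, so the wall pushes back. The portion of expansion that must be recovered elastically is δ_free − gap = 1.953 − 0.73 = 1.223 mm.
So σ = E(δ_free − g)/L = 35×10³ × 1.223/1925 = 22.24 MPa.
Force on the wall = σA = 22.24 × 2600 mm² = 57.82 kN.

P ≈ 57.8 kN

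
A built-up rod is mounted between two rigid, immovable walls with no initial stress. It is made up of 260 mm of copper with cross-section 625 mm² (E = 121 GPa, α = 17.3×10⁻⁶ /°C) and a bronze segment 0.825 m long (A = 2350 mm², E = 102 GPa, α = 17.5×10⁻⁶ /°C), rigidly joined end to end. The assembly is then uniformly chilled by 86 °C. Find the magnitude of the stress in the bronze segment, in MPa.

Free thermal contraction of the whole bar: Σ αᵢΔT Lᵢ = 17.3×10⁻⁶×86×260 + 17.5×10⁻⁶×86×825 = 1.628 mm.
Since the ends are fixed, an axial force P builds up, equal in every segment, with P · Σ Lᵢ/(AᵢEᵢ) = δ_free.
Σ Lᵢ/(AᵢEᵢ) = 260/(625×121×10³) + 825/(2350×102×10³) = 6.88×10⁻⁶ mm/N.
Hence P = δ_free / Σ(L/AE) = 1.628/6.88×10⁻⁶ = 236.7 kN (tensile).
σ_{bronze} = P / A = 236700 / 2350 = 100.7 MPa.

σ ≈ 101 MPa (tensile)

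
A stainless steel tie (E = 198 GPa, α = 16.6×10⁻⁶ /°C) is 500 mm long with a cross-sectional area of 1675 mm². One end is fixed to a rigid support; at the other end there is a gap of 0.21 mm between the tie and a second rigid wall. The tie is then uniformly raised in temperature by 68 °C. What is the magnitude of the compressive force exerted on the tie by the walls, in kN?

If the wall were absent the tie would grow by αΔT L = 16.6×10⁻⁶ × 68 × 500 = 0.5644 mm.
The gap closes (δ_free > 0.21 mm) and the wall then resists a further 0.5644 − 0.21 = 0.3544 mm of expansion.
Compatibility: PL/(AE) = 0.3544 mm, so σ = P/A = E × (0.3544/500) = 140.3 MPa.
Force on the wall = σA = 140.3 × 1675 mm² = 235.1 kN.

P ≈ 235 kN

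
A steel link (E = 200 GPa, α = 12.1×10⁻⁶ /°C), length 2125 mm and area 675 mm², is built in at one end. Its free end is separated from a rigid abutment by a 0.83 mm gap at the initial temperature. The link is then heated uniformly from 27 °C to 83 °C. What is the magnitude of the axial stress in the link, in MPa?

Free thermal elongation = αΔT L = 12.1×10⁻⁶ × 56 × 2125 = 1.44 mm.
This exceeds the 0.83 mm gap, so the wall pushes back. The portion of expansion that must be recovered elastically is δ_free − gap = 1.44 − 0.83 = 0.6099 mm.
So σ = E(δ_free − g)/L = 200×10³ × 0.6099/2125 = 57.4 MPa.

σ ≈ 57.4 MPa (compressive)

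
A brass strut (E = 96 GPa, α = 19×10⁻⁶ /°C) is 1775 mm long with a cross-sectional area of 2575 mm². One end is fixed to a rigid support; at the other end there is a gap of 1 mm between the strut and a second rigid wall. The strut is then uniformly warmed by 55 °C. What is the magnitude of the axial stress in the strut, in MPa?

Free thermal elongation = αΔT L = 19×10⁻⁶ × 55 × 1775 = 1.855 mm.
After closing the 1 mm clearance, 1.855 − 1 = 0.8549 mm of expansion remains to be suppressed by the wall.
That suppressed elongation corresponds to σ = E·Δ/L = 96×10³ × 0.8549/1775 = 46.24 MPa.

σ ≈ 46.2 MPa (compressive)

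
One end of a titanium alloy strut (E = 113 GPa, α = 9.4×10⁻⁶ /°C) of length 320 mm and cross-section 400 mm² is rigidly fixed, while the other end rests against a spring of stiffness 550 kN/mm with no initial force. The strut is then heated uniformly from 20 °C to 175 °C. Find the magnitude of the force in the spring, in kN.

If the spring were absent the strut would lengthen by αΔT L = 9.4×10⁻⁶ × 155 × 320 = 0.4662 mm.
Let P be the compressive force at the spring. The strut shortens elastically by PL/(AE) and the spring compresses by P/k; together these equal δ_free.
P [ L/(AE) + 1/k ] = δ_free → P [ 320/(400×113×10³) + 1/(550×10³) ] = 0.4662.
P = 0.4662 / 8.898×10⁻⁶ = 52400 N.

P ≈ 52.4 kN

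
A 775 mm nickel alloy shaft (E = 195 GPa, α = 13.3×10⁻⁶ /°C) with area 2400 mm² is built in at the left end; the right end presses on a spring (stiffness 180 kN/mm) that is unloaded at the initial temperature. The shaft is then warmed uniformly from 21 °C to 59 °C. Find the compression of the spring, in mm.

δ ≈ 0.302 mm

Free thermal expansion: δ_free = αΔT L = 13.3×10⁻⁶ × 38 × 775 = 0.3917 mm.
With a force P in the spring, the elastic change of the shaft is PL/(AE) and that of the spring is P/k; compatibility requires their sum to equal δ_free.
P [ L/(AE) + 1/k ] = δ_free → P [ 775/(2400×195×10³) + 1/(180×10³) ] = 0.3917.
P = 0.3917 / 7.212×10⁻⁶ = 54310 N.
Spring compression = P/k = 54310/(180×10³) = 0.3017 mm.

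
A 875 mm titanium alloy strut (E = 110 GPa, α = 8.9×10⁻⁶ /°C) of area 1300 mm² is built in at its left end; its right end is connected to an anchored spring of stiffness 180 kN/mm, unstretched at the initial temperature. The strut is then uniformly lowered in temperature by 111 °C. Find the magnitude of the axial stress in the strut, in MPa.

The unrestrained thermal change is αΔT L = 8.9×10⁻⁶ × 111 × 875 = 0.8644 mm.
Let P be the tensile force in the spring. The strut extends elastically by PL/(AE) and the spring stretches by P/k; together these equal δ_free.
So P = δ_free / [L/(AE) + 1/k] = 0.8644 / [ 875/(1300×110×10³) + 1/(180×10³) ].
P = 0.8644 / 1.167×10⁻⁵ = 74040 N.
σ = P/A = 74040/1300 = 56.96 MPa.

σ ≈ 57 MPa (tensile)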